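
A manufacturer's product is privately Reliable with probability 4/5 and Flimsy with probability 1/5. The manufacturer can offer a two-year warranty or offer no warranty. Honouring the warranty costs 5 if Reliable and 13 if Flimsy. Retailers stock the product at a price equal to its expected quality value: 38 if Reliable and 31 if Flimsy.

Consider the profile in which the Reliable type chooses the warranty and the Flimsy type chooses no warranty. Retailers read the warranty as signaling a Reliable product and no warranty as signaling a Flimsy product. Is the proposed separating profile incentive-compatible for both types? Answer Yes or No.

Under these beliefs, the warranty earns price 38 and no warranty earns price 31.
Reliable: the warranty nets 38 − 5 = 33; no warranty nets 31. Reliable prefers the warranty.
Flimsy: the warranty nets 38 − 13 = 25; no warranty nets 31. Flimsy prefers no warranty.
Neither type deviates, so the separating profile is an equilibrium.

Yes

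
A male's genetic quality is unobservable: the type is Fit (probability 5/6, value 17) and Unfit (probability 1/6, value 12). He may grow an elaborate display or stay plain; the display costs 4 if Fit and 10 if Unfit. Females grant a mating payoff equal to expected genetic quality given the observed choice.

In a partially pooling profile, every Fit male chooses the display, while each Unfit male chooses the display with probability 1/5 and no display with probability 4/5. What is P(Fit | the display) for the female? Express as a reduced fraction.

P(the display) = (5/6)·1 + (1/6)·(1/5) = 13/15.
By Bayes' rule, P(Fit | the display) = (5/6) / (13/15) = 25/26.

25/26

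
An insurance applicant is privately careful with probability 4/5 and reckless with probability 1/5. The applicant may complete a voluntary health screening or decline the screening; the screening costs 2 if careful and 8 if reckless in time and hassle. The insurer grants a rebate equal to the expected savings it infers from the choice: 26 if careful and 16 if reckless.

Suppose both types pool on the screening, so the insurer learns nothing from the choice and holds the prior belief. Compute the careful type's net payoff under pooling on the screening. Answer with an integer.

22

Pooled rebate = 4/5·26 + 1/5·16 = 24.
careful pays cost 2 for the screening, so net payoff = 24 − 2 = 22.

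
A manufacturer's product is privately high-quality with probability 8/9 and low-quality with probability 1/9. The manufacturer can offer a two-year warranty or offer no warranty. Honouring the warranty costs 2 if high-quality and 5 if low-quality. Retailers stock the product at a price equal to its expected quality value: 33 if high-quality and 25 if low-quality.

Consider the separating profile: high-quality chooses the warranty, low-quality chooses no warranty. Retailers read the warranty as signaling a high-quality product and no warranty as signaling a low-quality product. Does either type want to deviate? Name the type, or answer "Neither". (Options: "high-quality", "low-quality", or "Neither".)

The warranty pays 33; no warranty pays 25.
high-quality: assigned the warranty, nets 33 − 2 = 31; deviating to no warranty nets 25.
low-quality: assigned no warranty, nets 25; deviating to the warranty nets 33 − 5 = 28.
The low-quality type gains 3 by deviating.

low-quality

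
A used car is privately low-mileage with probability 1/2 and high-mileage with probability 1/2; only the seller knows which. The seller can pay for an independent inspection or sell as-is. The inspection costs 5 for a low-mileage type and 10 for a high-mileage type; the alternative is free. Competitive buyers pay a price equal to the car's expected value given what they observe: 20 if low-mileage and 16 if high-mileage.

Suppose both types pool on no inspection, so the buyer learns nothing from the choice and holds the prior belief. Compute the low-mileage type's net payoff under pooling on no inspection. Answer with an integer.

18

Pooled price = 1/2·20 + 1/2·16 = 18.
low-mileage pays no cost for no inspection, so net payoff = 18.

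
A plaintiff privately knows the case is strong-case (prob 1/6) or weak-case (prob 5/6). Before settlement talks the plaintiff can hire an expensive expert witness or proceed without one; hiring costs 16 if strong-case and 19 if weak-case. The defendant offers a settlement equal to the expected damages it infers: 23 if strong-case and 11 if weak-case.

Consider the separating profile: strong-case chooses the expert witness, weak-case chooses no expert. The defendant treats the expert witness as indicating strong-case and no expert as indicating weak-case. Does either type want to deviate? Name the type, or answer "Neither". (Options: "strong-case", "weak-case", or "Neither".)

The expert witness pays 23; no expert pays 11.
strong-case: assigned the expert witness, nets 23 − 16 = 7; deviating to no expert nets 11.
weak-case: assigned no expert, nets 11; deviating to the expert witness nets 23 − 19 = 4.
The strong-case type gains 4 by deviating.

strong-case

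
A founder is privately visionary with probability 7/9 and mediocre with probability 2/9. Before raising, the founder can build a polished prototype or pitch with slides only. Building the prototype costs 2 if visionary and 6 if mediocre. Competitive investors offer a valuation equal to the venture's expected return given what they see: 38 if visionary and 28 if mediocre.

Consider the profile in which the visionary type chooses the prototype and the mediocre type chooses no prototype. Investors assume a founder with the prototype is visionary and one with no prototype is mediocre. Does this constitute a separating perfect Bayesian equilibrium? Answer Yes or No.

Under these beliefs, the prototype earns valuation 38 and no prototype earns valuation 28.
visionary: the prototype nets 38 − 2 = 36; no prototype nets 28. visionary prefers the prototype.
mediocre: the prototype nets 38 − 6 = 32; no prototype nets 28. mediocre would deviate to the prototype.
mediocre has a profitable deviation, so the profile is not an equilibrium.

No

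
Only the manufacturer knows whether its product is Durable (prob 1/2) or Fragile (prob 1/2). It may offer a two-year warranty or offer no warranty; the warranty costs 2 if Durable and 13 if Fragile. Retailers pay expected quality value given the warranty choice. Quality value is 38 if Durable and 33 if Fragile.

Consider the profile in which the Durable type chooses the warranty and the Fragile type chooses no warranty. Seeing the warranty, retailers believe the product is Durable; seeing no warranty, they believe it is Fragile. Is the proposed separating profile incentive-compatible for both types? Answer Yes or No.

Yes

Under these beliefs, the warranty earns price 38 and no warranty earns price 33.
Durable: the warranty nets 38 − 2 = 36; no warranty nets 33. Durable prefers the warranty.
Fragile: the warranty nets 38 − 13 = 25; no warranty nets 33. Fragile prefers no warranty.
Neither type deviates, so the separating profile is an equilibrium.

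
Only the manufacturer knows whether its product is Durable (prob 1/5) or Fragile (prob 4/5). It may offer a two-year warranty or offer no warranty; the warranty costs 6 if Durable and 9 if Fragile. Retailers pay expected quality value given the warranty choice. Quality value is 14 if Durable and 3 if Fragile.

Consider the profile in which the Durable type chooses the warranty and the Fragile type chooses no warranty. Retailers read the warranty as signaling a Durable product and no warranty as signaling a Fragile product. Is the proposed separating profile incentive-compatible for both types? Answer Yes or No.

No

Under these beliefs, the warranty earns price 14 and no warranty earns price 3.
Durable: the warranty nets 14 − 6 = 8; no warranty nets 3. Durable prefers the warranty.
Fragile: the warranty nets 14 − 9 = 5; no warranty nets 3. Fragile would deviate to the warranty.
Fragile has a profitable deviation, so the profile is not an equilibrium.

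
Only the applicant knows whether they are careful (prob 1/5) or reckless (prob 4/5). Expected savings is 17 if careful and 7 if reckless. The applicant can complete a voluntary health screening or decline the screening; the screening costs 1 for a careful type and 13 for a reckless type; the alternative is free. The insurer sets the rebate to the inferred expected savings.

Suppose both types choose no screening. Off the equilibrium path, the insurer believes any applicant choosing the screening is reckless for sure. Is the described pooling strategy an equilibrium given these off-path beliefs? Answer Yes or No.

Yes

On path, the insurer holds the prior and pays 1/5·17 + 4/5·7 = 9. Off path (the screening), believing reckless, it pays 7.
careful: no screening nets 9; the screening nets 7 − 1 = 6. careful stays.
reckless: no screening nets 9; the screening nets 7 − 13 = -6. reckless stays.
No type deviates, so pooling is sustained.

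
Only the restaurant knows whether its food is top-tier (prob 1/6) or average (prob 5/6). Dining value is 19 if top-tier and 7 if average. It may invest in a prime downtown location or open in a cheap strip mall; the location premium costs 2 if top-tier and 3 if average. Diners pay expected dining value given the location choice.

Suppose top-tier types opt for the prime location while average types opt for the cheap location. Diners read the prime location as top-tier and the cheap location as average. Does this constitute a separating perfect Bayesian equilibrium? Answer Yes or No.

No

Under these beliefs, the prime location earns price premium 19 and the cheap location earns price premium 7.
top-tier: the prime location nets 19 − 2 = 17; the cheap location nets 7. top-tier prefers the prime location.
average: the prime location nets 19 − 3 = 16; the cheap location nets 7. average would deviate to the prime location.
average has a profitable deviation, so the profile is not an equilibrium.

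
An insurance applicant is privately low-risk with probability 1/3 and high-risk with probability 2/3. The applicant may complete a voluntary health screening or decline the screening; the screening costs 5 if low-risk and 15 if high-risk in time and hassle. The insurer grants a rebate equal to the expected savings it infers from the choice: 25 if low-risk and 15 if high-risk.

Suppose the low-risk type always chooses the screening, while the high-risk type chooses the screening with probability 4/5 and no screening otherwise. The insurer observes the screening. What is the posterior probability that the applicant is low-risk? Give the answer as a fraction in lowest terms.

P(the screening) = (1/3)·1 + (2/3)·(4/5) = 13/15.
By Bayes' rule, P(low-risk | the screening) = (1/3) / (13/15) = 5/13.

5/13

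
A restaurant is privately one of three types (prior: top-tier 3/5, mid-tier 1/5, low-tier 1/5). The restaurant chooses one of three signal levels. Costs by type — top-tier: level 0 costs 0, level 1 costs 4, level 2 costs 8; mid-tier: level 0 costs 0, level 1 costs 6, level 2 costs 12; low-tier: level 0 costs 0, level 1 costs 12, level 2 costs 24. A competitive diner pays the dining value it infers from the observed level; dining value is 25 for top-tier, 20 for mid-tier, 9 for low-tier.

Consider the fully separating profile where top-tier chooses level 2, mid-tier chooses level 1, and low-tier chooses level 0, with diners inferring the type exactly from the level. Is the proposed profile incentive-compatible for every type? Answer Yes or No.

Separating price premiums: level 2 → 25, level 1 → 20, level 0 → 9.
top-tier (assigned level 2): level 0: 9 − 0 = 9; level 1: 20 − 4 = 16; level 2: 25 − 8 = 17. top-tier stays.
mid-tier (assigned level 1): level 0: 9 − 0 = 9; level 1: 20 − 6 = 14; level 2: 25 − 12 = 13. mid-tier stays.
low-tier (assigned level 0): level 0: 9 − 0 = 9; level 1: 20 − 12 = 8; level 2: 25 − 24 = 1. low-tier stays.
Every type prefers its assigned level; separation holds.

Yes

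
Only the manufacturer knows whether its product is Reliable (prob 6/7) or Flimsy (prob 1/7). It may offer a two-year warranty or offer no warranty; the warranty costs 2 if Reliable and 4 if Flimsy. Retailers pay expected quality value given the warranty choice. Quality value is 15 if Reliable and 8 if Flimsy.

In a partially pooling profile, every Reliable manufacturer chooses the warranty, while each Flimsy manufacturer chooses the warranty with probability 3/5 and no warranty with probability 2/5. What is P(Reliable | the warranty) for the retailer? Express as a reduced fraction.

10/11

P(the warranty) = (6/7)·1 + (1/7)·(3/5) = 33/35.
By Bayes' rule, P(Reliable | the warranty) = (6/7) / (33/35) = 10/11.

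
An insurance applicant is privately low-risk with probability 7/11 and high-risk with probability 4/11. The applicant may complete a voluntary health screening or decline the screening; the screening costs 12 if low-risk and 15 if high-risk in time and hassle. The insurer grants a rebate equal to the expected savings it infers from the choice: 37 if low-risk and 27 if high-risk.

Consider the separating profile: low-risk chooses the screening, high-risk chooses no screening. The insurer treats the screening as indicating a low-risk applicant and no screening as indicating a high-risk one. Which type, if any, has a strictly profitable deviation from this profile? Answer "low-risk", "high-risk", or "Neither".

The screening pays 37; no screening pays 27.
low-risk: assigned the screening, nets 37 − 12 = 25; deviating to no screening nets 27.
high-risk: assigned no screening, nets 27; deviating to the screening nets 37 − 15 = 22.
The low-risk type gains 2 by deviating.

low-risk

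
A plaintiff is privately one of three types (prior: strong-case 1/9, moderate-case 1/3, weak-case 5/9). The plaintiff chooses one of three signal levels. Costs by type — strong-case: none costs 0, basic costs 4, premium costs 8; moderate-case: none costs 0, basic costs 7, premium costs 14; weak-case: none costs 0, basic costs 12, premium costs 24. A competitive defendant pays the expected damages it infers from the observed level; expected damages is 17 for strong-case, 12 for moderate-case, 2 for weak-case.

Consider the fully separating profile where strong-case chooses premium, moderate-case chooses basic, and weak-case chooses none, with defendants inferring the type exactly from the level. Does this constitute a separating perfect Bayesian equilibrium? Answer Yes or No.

Yes

Separating settlements: premium → 17, basic → 12, none → 2.
strong-case (assigned premium): none: 2 − 0 = 2; basic: 12 − 4 = 8; premium: 17 − 8 = 9. strong-case stays.
moderate-case (assigned basic): none: 2 − 0 = 2; basic: 12 − 7 = 5; premium: 17 − 14 = 3. moderate-case stays.
weak-case (assigned none): none: 2 − 0 = 2; basic: 12 − 12 = 0; premium: 17 − 24 = -7. weak-case stays.
Every type prefers its assigned level; separation holds.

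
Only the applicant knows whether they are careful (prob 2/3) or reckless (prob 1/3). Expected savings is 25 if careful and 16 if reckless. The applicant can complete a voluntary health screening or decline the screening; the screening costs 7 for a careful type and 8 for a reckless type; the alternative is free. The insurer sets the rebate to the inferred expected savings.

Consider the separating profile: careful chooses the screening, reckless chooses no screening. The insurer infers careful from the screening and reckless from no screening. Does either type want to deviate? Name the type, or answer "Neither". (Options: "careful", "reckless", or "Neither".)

reckless

The screening pays 25; no screening pays 16.
careful: assigned the screening, nets 25 − 7 = 18; deviating to no screening nets 16.
reckless: assigned no screening, nets 16; deviating to the screening nets 25 − 8 = 17.
The reckless type gains 1 by deviating.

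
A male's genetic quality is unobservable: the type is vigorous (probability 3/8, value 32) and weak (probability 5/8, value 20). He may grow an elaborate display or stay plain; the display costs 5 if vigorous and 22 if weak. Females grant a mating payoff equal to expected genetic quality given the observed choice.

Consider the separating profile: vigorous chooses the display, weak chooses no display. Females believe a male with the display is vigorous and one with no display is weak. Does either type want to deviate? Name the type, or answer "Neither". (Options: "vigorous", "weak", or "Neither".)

The display pays 32; no display pays 20.
vigorous: assigned the display, nets 32 − 5 = 27; deviating to no display nets 20.
weak: assigned no display, nets 20; deviating to the display nets 32 − 22 = 10.
Both types strictly prefer their assigned action; no profitable deviation.

Neither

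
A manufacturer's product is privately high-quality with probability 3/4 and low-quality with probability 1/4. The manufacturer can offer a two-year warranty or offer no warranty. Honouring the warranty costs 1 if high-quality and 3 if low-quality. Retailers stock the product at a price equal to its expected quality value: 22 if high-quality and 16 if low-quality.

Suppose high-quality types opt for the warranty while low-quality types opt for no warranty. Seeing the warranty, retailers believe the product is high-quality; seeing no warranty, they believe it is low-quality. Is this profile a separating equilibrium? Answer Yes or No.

Under these beliefs, the warranty earns price 22 and no warranty earns price 16.
high-quality: the warranty nets 22 − 1 = 21; no warranty nets 16. high-quality prefers the warranty.
low-quality: the warranty nets 22 − 3 = 19; no warranty nets 16. low-quality would deviate to the warranty.
low-quality has a profitable deviation, so the profile is not an equilibrium.

No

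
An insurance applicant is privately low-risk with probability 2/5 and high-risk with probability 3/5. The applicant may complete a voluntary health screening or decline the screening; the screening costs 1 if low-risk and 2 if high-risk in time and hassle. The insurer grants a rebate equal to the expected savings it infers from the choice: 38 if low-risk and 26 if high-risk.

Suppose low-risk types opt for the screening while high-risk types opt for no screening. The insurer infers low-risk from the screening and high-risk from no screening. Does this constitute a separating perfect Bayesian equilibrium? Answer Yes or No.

Under these beliefs, the screening earns rebate 38 and no screening earns rebate 26.
low-risk: the screening nets 38 − 1 = 37; no screening nets 26. low-risk prefers the screening.
high-risk: the screening nets 38 − 2 = 36; no screening nets 26. high-risk would deviate to the screening.
high-risk has a profitable deviation, so the profile is not an equilibrium.

No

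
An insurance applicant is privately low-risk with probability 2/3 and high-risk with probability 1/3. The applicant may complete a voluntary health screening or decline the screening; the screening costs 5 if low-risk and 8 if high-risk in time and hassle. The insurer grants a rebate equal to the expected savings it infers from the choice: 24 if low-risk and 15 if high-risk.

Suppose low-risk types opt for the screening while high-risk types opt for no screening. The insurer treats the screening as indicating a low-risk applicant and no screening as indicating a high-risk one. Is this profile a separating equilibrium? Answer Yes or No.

No

Under these beliefs, the screening earns rebate 24 and no screening earns rebate 15.
low-risk: the screening nets 24 − 5 = 19; no screening nets 15. low-risk prefers the screening.
high-risk: the screening nets 24 − 8 = 16; no screening nets 15. high-risk would deviate to the screening.
high-risk has a profitable deviation, so the profile is not an equilibrium.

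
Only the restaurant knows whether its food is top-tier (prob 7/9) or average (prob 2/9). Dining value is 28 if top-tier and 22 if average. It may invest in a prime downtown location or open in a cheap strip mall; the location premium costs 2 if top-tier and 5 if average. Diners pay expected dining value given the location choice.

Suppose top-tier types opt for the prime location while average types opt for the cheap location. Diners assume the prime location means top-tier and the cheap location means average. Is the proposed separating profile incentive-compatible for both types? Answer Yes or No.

Under these beliefs, the prime location earns price premium 28 and the cheap location earns price premium 22.
top-tier: the prime location nets 28 − 2 = 26; the cheap location nets 22. top-tier prefers the prime location.
average: the prime location nets 28 − 5 = 23; the cheap location nets 22. average would deviate to the prime location.
average has a profitable deviation, so the profile is not an equilibrium.

No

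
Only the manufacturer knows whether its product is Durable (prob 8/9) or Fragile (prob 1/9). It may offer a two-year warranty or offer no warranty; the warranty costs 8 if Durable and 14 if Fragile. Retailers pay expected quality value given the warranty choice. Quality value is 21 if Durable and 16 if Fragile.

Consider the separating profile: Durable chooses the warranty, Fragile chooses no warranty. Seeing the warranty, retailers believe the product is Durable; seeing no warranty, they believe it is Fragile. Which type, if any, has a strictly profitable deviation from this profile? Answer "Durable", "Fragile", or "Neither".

Durable

The warranty pays 21; no warranty pays 16.
Durable: assigned the warranty, nets 21 − 8 = 13; deviating to no warranty nets 16.
Fragile: assigned no warranty, nets 16; deviating to the warranty nets 21 − 14 = 7.
The Durable type gains 3 by deviating.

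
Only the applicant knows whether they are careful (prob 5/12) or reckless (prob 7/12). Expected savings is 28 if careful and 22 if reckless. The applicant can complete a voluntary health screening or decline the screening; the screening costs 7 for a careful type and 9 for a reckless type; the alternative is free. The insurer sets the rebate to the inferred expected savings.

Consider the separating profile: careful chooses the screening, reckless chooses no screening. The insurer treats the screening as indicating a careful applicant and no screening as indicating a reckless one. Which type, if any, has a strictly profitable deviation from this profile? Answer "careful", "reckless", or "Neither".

The screening pays 28; no screening pays 22.
careful: assigned the screening, nets 28 − 7 = 21; deviating to no screening nets 22.
reckless: assigned no screening, nets 22; deviating to the screening nets 28 − 9 = 19.
The careful type gains 1 by deviating.

careful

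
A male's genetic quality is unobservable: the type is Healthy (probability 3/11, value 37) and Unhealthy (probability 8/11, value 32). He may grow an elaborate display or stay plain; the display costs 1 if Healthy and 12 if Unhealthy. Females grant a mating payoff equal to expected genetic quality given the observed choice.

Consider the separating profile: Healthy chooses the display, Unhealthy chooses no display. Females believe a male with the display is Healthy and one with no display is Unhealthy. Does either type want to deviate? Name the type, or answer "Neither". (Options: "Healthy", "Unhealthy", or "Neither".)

Neither

The display pays 37; no display pays 32.
Healthy: assigned the display, nets 37 − 1 = 36; deviating to no display nets 32.
Unhealthy: assigned no display, nets 32; deviating to the display nets 37 − 12 = 25.
Both types strictly prefer their assigned action; no profitable deviation.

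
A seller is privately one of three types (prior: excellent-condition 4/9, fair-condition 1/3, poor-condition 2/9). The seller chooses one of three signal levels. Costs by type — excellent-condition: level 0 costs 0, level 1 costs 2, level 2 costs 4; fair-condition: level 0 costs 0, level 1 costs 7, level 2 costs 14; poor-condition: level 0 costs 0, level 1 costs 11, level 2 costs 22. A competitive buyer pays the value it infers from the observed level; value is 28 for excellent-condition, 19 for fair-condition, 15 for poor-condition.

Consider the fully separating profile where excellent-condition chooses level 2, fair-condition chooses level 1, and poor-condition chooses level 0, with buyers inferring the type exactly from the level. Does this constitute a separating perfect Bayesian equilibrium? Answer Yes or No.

Separating prices: level 2 → 28, level 1 → 19, level 0 → 15.
excellent-condition (assigned level 2): level 0: 15 − 0 = 15; level 1: 19 − 2 = 17; level 2: 28 − 4 = 24. excellent-condition stays.
fair-condition (assigned level 1): level 0: 15 − 0 = 15; level 1: 19 − 7 = 12; level 2: 28 − 14 = 14. fair-condition prefers level 0.
poor-condition (assigned level 0): level 0: 15 − 0 = 15; level 1: 19 − 11 = 8; level 2: 28 − 22 = 6. poor-condition stays.
At least one type deviates; the separating profile fails.

No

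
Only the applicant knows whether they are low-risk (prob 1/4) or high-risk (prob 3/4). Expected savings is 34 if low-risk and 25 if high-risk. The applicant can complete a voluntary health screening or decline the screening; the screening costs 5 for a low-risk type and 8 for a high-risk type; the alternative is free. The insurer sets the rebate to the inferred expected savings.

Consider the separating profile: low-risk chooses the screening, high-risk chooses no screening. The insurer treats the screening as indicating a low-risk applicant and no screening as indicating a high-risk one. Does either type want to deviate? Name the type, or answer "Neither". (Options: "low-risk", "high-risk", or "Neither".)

high-risk

The screening pays 34; no screening pays 25.
low-risk: assigned the screening, nets 34 − 5 = 29; deviating to no screening nets 25.
high-risk: assigned no screening, nets 25; deviating to the screening nets 34 − 8 = 26.
The high-risk type gains 1 by deviating.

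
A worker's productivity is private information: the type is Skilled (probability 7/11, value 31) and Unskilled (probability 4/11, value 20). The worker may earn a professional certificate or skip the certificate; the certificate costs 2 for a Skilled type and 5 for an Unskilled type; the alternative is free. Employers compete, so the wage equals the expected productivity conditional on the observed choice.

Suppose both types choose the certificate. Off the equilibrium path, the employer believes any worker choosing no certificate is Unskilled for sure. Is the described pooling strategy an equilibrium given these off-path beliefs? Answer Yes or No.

On path, the employer holds the prior and pays 7/11·31 + 4/11·20 = 27. Off path (no certificate), believing Unskilled, it pays 20.
Skilled: the certificate nets 27 − 2 = 25; no certificate nets 20. Skilled stays.
Unskilled: the certificate nets 27 − 5 = 22; no certificate nets 20. Unskilled stays.
No type deviates, so pooling is sustained.

Yes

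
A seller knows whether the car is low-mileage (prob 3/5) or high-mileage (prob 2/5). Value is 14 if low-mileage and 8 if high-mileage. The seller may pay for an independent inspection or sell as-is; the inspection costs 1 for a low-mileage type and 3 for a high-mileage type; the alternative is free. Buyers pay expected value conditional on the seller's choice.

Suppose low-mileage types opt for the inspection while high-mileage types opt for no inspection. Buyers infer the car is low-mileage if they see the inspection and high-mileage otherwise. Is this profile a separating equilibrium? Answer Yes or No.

No

Under these beliefs, the inspection earns price 14 and no inspection earns price 8.
low-mileage: the inspection nets 14 − 1 = 13; no inspection nets 8. low-mileage prefers the inspection.
high-mileage: the inspection nets 14 − 3 = 11; no inspection nets 8. high-mileage would deviate to the inspection.
high-mileage has a profitable deviation, so the profile is not an equilibrium.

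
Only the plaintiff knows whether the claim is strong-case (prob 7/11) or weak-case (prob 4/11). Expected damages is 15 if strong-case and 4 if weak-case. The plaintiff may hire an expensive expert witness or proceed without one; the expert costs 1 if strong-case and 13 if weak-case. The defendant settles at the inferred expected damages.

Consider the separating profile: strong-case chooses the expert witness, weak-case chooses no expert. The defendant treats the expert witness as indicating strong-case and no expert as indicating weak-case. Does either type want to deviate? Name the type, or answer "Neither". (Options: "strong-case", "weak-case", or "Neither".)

The expert witness pays 15; no expert pays 4.
strong-case: assigned the expert witness, nets 15 − 1 = 14; deviating to no expert nets 4.
weak-case: assigned no expert, nets 4; deviating to the expert witness nets 15 − 13 = 2.
Both types strictly prefer their assigned action; no profitable deviation.

Neither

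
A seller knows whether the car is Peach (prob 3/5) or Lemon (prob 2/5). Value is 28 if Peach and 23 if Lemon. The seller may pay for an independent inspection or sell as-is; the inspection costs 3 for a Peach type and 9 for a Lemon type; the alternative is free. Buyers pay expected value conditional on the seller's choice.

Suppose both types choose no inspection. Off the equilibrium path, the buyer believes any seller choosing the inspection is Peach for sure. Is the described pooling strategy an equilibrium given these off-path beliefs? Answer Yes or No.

On path, the buyer holds the prior and pays 3/5·28 + 2/5·23 = 26. Off path (the inspection), believing Peach, it pays 28.
Peach: no inspection nets 26; the inspection nets 28 − 3 = 25. Peach stays.
Lemon: no inspection nets 26; the inspection nets 28 − 9 = 19. Lemon stays.
No type deviates, so pooling is sustained.

Yes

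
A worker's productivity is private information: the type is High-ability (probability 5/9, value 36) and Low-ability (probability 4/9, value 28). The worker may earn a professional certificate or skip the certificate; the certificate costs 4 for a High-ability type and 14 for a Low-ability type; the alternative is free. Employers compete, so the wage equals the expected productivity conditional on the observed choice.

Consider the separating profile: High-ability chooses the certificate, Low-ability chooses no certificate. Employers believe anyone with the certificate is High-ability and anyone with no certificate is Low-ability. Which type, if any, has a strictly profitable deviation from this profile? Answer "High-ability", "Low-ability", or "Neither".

Neither

The certificate pays 36; no certificate pays 28.
High-ability: assigned the certificate, nets 36 − 4 = 32; deviating to no certificate nets 28.
Low-ability: assigned no certificate, nets 28; deviating to the certificate nets 36 − 14 = 22.
Both types strictly prefer their assigned action; no profitable deviation.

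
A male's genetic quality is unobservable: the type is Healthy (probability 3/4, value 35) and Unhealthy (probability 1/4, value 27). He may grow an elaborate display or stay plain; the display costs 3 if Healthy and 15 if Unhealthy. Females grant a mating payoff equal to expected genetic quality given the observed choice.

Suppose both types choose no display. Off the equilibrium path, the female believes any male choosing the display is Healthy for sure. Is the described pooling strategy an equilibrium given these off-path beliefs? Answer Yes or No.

On path, the female holds the prior and pays 3/4·35 + 1/4·27 = 33. Off path (the display), believing Healthy, it pays 35.
Healthy: no display nets 33; the display nets 35 − 3 = 32. Healthy stays.
Unhealthy: no display nets 33; the display nets 35 − 15 = 20. Unhealthy stays.
No type deviates, so pooling is sustained.

Yes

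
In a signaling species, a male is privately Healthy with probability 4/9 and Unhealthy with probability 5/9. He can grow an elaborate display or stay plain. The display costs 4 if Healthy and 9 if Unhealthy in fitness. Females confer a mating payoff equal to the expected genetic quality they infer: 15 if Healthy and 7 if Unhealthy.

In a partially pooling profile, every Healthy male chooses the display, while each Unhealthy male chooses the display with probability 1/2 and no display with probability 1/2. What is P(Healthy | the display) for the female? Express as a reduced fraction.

P(the display) = (4/9)·1 + (5/9)·(1/2) = 13/18.
By Bayes' rule, P(Healthy | the display) = (4/9) / (13/18) = 8/13.

8/13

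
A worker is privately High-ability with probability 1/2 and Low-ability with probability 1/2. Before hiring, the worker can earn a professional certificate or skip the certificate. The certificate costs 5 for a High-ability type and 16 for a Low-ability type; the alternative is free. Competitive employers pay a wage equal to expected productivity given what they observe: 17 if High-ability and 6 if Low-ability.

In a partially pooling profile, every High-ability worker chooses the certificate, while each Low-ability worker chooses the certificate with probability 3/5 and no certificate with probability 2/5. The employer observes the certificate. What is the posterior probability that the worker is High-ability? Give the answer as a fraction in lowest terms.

P(the certificate) = (1/2)·1 + (1/2)·(3/5) = 4/5.
By Bayes' rule, P(High-ability | the certificate) = (1/2) / (4/5) = 5/8.

5/8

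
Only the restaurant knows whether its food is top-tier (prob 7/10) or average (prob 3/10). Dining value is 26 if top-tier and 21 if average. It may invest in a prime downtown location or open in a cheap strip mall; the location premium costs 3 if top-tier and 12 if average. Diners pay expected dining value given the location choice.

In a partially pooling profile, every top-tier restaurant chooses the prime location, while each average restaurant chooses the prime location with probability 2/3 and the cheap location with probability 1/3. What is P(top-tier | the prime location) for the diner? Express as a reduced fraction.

7/9

P(the prime location) = (7/10)·1 + (3/10)·(2/3) = 9/10.
By Bayes' rule, P(top-tier | the prime location) = (7/10) / (9/10) = 7/9.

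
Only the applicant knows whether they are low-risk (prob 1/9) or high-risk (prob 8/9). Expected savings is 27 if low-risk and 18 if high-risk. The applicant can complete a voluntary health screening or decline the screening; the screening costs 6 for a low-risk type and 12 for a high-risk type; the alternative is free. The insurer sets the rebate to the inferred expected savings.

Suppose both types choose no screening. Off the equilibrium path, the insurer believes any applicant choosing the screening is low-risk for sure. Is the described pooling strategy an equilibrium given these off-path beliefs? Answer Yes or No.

On path, the insurer holds the prior and pays 1/9·27 + 8/9·18 = 19. Off path (the screening), believing low-risk, it pays 27.
low-risk: no screening nets 19; the screening nets 27 − 6 = 21. low-risk would deviate.
high-risk: no screening nets 19; the screening nets 27 − 12 = 15. high-risk stays.
A type deviates, so pooling fails.

No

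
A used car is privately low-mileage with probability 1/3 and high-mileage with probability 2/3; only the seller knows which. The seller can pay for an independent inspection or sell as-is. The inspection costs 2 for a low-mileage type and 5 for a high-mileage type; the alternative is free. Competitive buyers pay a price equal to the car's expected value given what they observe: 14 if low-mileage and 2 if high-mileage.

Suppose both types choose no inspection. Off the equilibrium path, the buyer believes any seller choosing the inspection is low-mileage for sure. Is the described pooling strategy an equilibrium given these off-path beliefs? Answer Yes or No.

On path, the buyer holds the prior and pays 1/3·14 + 2/3·2 = 6. Off path (the inspection), believing low-mileage, it pays 14.
low-mileage: no inspection nets 6; the inspection nets 14 − 2 = 12. low-mileage would deviate.
high-mileage: no inspection nets 6; the inspection nets 14 − 5 = 9. high-mileage would deviate.
A type deviates, so pooling fails.

No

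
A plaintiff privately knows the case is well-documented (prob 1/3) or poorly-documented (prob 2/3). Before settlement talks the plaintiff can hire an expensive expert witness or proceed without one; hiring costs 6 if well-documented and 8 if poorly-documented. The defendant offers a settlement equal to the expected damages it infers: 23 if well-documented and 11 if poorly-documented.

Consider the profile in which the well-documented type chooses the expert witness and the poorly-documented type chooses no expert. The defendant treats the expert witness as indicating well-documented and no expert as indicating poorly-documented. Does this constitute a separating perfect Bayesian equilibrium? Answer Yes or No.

Under these beliefs, the expert witness earns settlement 23 and no expert earns settlement 11.
well-documented: the expert witness nets 23 − 6 = 17; no expert nets 11. well-documented prefers the expert witness.
poorly-documented: the expert witness nets 23 − 8 = 15; no expert nets 11. poorly-documented would deviate to the expert witness.
poorly-documented has a profitable deviation, so the profile is not an equilibrium.

No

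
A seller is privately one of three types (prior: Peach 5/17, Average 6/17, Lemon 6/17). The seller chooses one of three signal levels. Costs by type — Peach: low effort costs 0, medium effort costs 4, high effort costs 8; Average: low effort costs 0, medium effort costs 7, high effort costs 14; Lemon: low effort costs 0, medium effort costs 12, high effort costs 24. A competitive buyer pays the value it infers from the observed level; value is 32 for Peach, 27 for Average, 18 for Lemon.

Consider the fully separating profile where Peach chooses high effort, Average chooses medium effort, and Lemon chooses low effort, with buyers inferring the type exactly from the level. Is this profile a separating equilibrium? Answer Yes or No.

Yes

Separating prices: high effort → 32, medium effort → 27, low effort → 18.
Peach (assigned high effort): low effort: 18 − 0 = 18; medium effort: 27 − 4 = 23; high effort: 32 − 8 = 24. Peach stays.
Average (assigned medium effort): low effort: 18 − 0 = 18; medium effort: 27 − 7 = 20; high effort: 32 − 14 = 18. Average stays.
Lemon (assigned low effort): low effort: 18 − 0 = 18; medium effort: 27 − 12 = 15; high effort: 32 − 24 = 8. Lemon stays.
Every type prefers its assigned level; separation holds.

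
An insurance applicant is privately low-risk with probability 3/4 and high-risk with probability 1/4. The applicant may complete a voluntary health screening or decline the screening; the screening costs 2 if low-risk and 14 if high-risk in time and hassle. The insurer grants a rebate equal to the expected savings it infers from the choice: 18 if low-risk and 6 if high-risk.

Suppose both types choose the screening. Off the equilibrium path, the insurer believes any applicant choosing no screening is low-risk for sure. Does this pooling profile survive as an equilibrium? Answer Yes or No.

No

On path, the insurer holds the prior and pays 3/4·18 + 1/4·6 = 15. Off path (no screening), believing low-risk, it pays 18.
low-risk: the screening nets 15 − 2 = 13; no screening nets 18. low-risk would deviate.
high-risk: the screening nets 15 − 14 = 1; no screening nets 18. high-risk would deviate.
A type deviates, so pooling fails.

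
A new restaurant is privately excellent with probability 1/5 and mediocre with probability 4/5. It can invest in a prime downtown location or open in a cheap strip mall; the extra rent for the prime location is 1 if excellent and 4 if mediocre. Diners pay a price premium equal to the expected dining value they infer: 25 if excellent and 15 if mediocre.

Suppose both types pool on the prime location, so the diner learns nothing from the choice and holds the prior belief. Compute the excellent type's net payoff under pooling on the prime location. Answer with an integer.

16

Pooled price premium = 1/5·25 + 4/5·15 = 17.
excellent pays cost 1 for the prime location, so net payoff = 17 − 1 = 16.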